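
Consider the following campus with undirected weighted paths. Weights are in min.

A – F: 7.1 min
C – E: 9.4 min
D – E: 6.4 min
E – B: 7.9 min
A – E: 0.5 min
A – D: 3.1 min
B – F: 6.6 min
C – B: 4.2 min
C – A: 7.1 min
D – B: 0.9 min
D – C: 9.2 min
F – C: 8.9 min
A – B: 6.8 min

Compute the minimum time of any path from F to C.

8.9 min

Shortest distances from F:
F: 0
B: 6.6  (via F)
A: 7.1  (via F)
D: 7.5  (via B)
E: 7.6  (via A)
C: 8.9  (via F)
Shortest route: F–C = 8.9 min.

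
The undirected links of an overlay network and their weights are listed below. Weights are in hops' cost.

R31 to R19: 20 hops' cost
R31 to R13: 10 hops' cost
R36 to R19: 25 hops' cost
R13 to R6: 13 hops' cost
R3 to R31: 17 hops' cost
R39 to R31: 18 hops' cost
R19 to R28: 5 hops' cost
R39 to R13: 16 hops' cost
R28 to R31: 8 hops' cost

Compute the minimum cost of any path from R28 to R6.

Shortest distances from R28:
R28: 0
R19: 5  (via R28)
R31: 8  (via R28)
R13: 18  (via R31)
R3: 25  (via R31)
R39: 26  (via R31)
R36: 30  (via R19)
R6: 31  (via R13)
Shortest route: R28 → R31 → R13 → R6 = 31 hops' cost.

31 hops' cost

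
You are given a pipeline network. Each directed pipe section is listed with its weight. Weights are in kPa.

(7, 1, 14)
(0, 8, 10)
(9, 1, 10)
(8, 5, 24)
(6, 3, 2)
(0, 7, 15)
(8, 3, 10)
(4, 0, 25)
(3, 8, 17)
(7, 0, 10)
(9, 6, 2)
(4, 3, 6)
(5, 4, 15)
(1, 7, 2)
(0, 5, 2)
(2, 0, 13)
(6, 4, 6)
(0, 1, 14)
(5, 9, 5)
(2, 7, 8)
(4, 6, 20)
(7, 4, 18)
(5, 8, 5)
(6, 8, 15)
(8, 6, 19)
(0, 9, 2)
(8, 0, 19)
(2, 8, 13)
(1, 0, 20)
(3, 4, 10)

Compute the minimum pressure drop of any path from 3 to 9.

37 kPa

Compare a few routes:
3 → 8 → 0 → 9: 17+19+2 = 38
3 → 4 → 0 → 9: 10+25+2 = 37
3 → 4 → 0 → 5 → 9: 10+25+2+5 = 42
The minimum is 37 kPa via 3 → 4 → 0 → 9.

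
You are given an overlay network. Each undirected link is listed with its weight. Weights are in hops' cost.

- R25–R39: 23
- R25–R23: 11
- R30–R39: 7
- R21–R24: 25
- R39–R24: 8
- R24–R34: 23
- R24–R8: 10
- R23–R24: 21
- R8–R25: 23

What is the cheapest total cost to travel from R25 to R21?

56 hops' cost

Running Dijkstra from R25:
R25: 0
R23: 11  (via R25)
R8: 23  (via R25)
R39: 23  (via R25)
R30: 30  (via R39)
R24: 31  (via R39)
R34: 54  (via R24)
R21: 56  (via R24)
Shortest route: R25–R39–R24–R21 = 56 hops' cost.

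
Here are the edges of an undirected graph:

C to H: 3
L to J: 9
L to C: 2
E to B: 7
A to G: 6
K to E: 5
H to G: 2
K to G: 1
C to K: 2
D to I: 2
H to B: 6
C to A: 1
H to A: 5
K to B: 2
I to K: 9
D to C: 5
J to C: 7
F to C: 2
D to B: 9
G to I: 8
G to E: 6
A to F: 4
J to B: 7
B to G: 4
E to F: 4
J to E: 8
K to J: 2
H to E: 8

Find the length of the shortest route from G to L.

5

Compare a few routes:
G–H–C–L: 2+3+2 = 7
G–K–C–L: 1+2+2 = 5
Cheapest is G–K–C–L at 5.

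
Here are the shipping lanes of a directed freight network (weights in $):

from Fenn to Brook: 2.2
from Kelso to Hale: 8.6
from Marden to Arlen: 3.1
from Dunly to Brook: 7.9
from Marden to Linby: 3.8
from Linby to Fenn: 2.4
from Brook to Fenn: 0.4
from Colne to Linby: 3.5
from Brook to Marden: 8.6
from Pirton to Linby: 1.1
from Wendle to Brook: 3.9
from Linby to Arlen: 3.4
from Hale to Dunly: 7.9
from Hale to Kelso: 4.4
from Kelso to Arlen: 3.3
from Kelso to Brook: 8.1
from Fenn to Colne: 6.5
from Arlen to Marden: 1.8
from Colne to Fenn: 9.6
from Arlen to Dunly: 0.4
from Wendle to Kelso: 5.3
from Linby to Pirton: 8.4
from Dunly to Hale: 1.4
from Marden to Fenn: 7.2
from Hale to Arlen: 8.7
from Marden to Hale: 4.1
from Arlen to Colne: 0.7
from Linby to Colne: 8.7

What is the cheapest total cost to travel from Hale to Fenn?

Compare a few routes:
Hale - Kelso - Arlen - Colne - Linby - Fenn: 4.4+3.3+0.7+3.5+2.4 = 14.3
Hale - Kelso - Brook - Fenn: 4.4+8.1+0.4 = 12.9
The minimum is $12.9 via Hale - Kelso - Brook - Fenn.

$12.9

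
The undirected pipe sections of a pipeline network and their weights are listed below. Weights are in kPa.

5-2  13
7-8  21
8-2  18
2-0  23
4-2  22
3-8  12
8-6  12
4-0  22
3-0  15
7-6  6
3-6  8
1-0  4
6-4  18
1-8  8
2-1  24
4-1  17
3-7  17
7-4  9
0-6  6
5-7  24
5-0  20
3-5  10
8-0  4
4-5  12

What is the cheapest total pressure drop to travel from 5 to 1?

24 kPa

Shortest distances from 5:
5: 0
3: 10  (via 5)
4: 12  (via 5)
2: 13  (via 5)
6: 18  (via 3)
0: 20  (via 5)
7: 21  (via 4)
8: 22  (via 3)
1: 24  (via 0)
Shortest route: 5–0–1 = 24 kPa.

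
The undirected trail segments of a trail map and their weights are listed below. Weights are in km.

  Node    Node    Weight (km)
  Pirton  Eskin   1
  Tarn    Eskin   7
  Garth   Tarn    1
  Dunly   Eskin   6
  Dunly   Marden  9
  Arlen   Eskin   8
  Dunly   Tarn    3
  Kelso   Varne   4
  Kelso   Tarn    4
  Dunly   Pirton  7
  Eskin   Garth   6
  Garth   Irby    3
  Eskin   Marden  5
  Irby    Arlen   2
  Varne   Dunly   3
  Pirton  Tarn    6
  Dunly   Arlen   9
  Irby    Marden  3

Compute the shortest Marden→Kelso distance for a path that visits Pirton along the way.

Best Marden to Pirton: Marden → Eskin → Pirton costing 6
Shortest Pirton→Kelso: Pirton → Tarn → Kelso = 10
Total via Pirton: 6 + 10 = 16 km.

16 km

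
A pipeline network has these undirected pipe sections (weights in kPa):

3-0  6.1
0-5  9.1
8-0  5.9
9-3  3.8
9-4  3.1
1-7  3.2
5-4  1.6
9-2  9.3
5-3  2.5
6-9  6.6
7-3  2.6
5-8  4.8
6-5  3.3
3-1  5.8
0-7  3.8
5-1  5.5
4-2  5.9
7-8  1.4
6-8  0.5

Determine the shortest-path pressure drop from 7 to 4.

6.7 kPa

Candidate routes:
7 → 8 → 6 → 5 → 4: 1.4+0.5+3.3+1.6 = 6.8
7 → 8 → 5 → 4: 1.4+4.8+1.6 = 7.8
7 → 3 → 5 → 4: 2.6+2.5+1.6 = 6.7
The minimum is 6.7 kPa via 7 → 3 → 5 → 4.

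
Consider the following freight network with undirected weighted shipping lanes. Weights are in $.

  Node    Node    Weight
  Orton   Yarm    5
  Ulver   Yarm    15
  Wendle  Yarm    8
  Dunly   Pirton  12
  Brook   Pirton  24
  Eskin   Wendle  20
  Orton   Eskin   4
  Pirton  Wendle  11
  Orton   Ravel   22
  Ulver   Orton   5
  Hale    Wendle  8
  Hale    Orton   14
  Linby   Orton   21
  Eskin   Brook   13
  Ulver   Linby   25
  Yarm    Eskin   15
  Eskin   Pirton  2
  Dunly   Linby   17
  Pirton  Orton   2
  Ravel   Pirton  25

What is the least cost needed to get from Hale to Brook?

Shortest distances from Hale:
Hale: 0
Wendle: 8  (via Hale)
Orton: 14  (via Hale)
Yarm: 16  (via Wendle)
Pirton: 16  (via Orton)
Eskin: 18  (via Orton)
Ulver: 19  (via Orton)
Dunly: 28  (via Pirton)
Brook: 31  (via Eskin)
Shortest route: Hale–Orton–Eskin–Brook = $31.

$31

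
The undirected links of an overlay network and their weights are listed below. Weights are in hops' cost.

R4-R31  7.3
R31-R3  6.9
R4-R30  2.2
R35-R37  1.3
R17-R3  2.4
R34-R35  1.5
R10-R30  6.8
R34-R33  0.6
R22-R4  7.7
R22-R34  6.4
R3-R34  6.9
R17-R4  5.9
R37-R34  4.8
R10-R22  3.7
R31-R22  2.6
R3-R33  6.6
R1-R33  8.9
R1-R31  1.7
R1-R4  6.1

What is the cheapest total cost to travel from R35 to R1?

Shortest distances from R35:
R35: 0
R37: 1.3  (via R35)
R34: 1.5  (via R35)
R33: 2.1  (via R34)
R22: 7.9  (via R34)
R3: 8.4  (via R34)
R31: 10.5  (via R22)
R17: 10.8  (via R3)
R1: 11  (via R33)
Shortest route: R35–R34–R33–R1 = 11 hops' cost.

11 hops' cost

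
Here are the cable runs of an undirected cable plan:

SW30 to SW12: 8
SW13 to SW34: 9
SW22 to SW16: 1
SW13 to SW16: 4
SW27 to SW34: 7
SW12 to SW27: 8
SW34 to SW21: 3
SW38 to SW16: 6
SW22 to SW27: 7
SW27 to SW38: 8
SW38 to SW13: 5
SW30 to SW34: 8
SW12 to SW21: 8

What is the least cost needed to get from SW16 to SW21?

16

Running Dijkstra from SW16:
SW16: 0
SW22: 1  (via SW16)
SW13: 4  (via SW16)
SW38: 6  (via SW16)
SW27: 8  (via SW22)
SW34: 13  (via SW13)
SW21: 16  (via SW34)
Shortest route: SW16 → SW13 → SW34 → SW21 = 16.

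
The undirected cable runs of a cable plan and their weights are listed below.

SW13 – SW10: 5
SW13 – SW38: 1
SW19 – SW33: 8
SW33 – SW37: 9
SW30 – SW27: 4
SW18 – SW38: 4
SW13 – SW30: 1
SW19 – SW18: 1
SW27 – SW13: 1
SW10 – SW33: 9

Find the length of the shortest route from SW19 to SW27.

Candidate routes:
SW19–SW18–SW38–SW13–SW30–SW27: 1+4+1+1+4 = 11
SW19–SW18–SW38–SW13–SW27: 1+4+1+1 = 7
Cheapest is SW19–SW18–SW38–SW13–SW27 at 7.

7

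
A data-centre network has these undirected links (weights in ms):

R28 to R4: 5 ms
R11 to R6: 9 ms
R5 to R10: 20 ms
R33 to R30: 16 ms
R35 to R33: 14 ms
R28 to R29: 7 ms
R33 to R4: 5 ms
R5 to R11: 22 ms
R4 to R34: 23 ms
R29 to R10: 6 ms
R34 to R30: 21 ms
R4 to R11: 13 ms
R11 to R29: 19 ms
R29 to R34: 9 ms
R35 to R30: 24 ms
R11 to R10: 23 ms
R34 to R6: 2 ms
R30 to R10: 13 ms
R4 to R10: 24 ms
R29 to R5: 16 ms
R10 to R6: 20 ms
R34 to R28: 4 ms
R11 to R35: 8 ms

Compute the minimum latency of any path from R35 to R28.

23 ms

Running Dijkstra from R35:
R35: 0
R11: 8  (via R35)
R33: 14  (via R35)
R6: 17  (via R11)
R4: 19  (via R33)
R34: 19  (via R6)
R28: 23  (via R34)
Shortest route: R35–R11–R6–R34–R28 = 23 ms.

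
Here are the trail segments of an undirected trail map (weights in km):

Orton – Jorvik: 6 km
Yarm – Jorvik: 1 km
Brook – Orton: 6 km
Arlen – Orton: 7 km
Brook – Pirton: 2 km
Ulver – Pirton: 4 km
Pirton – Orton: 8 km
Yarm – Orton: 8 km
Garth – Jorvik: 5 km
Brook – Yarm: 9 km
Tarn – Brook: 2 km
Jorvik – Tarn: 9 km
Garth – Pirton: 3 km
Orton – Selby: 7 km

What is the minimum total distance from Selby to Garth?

Shortest distances from Selby:
Selby: 0
Orton: 7  (via Selby)
Jorvik: 13  (via Orton)
Brook: 13  (via Orton)
Yarm: 14  (via Jorvik)
Arlen: 14  (via Orton)
Tarn: 15  (via Brook)
Pirton: 15  (via Orton)
Garth: 18  (via Jorvik)
Shortest route: Selby → Orton → Jorvik → Garth = 18 km.

18 km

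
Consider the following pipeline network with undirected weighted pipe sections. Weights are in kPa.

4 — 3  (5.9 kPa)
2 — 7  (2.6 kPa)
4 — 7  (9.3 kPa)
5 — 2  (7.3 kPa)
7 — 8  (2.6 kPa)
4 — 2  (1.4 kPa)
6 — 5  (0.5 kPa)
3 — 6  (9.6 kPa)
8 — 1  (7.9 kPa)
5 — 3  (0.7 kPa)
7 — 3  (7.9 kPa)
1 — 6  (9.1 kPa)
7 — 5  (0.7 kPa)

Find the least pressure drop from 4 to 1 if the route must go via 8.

14.5 kPa

Shortest 4→8: 4–2–7–8 = 6.6
Best 8 to 1: 8–1 costing 7.9
Total via 8: 6.6 + 7.9 = 14.5 kPa.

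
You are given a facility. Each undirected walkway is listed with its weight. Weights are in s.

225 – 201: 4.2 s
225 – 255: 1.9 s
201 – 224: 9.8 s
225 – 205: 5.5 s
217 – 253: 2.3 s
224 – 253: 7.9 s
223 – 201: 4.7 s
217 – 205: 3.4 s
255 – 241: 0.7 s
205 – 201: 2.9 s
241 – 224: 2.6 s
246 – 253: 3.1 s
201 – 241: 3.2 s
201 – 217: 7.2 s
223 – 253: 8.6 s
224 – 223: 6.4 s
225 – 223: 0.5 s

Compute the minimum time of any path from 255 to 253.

Enumerating some paths:
255–241–224–253: 0.7+2.6+7.9 = 11.2
255–241–201–205–217–253: 0.7+3.2+2.9+3.4+2.3 = 12.5
255–225–223–253: 1.9+0.5+8.6 = 11
Cheapest is 255–225–223–253 at 11 s.

11 s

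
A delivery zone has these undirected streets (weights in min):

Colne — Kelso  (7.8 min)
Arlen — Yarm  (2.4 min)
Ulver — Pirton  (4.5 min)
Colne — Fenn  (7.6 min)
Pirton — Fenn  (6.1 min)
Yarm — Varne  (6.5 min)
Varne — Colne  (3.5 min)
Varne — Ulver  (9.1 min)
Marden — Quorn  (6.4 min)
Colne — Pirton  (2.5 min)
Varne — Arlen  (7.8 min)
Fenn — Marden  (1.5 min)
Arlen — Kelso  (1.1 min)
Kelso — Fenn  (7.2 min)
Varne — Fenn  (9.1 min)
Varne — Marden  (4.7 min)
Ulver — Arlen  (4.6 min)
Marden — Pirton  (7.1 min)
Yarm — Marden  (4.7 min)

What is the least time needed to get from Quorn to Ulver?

18 min

Running Dijkstra from Quorn:
Quorn: 0
Marden: 6.4  (via Quorn)
Fenn: 7.9  (via Marden)
Yarm: 11.1  (via Marden)
Varne: 11.1  (via Marden)
Pirton: 13.5  (via Marden)
Arlen: 13.5  (via Yarm)
Colne: 14.6  (via Varne)
Kelso: 14.6  (via Arlen)
Ulver: 18  (via Pirton)
Shortest route: Quorn–Marden–Pirton–Ulver = 18 min.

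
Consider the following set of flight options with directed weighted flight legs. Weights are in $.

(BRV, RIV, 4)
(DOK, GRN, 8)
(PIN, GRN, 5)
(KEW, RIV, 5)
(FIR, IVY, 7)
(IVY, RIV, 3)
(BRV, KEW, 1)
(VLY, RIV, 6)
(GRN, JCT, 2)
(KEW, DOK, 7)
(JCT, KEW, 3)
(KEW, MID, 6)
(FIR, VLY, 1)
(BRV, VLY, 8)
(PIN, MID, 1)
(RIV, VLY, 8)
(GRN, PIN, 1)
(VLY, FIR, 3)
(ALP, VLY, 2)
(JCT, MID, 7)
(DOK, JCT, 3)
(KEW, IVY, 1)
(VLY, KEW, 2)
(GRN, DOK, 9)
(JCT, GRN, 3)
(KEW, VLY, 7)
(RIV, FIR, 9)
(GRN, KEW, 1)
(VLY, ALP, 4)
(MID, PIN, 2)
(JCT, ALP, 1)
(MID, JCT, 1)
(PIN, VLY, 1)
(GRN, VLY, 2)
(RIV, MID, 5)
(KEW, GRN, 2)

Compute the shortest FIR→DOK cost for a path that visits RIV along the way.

Best FIR to RIV: FIR–VLY–RIV costing 7
Shortest RIV→DOK: RIV–MID–JCT–KEW–DOK = 16
Total via RIV: 7 + 16 = $23.

$23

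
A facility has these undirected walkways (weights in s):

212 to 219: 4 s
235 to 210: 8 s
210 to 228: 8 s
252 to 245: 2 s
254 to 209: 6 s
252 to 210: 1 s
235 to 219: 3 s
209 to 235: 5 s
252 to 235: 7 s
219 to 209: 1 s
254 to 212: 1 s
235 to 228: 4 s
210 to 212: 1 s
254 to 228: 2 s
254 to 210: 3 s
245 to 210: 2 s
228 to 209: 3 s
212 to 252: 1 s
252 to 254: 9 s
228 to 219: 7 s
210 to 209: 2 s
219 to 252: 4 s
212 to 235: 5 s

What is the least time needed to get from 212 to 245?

Running Dijkstra from 212:
212: 0
254: 1  (via 212)
210: 1  (via 212)
252: 1  (via 212)
228: 3  (via 254)
209: 3  (via 210)
245: 3  (via 210)
Shortest route: 212 → 210 → 245 = 3 s.

3 s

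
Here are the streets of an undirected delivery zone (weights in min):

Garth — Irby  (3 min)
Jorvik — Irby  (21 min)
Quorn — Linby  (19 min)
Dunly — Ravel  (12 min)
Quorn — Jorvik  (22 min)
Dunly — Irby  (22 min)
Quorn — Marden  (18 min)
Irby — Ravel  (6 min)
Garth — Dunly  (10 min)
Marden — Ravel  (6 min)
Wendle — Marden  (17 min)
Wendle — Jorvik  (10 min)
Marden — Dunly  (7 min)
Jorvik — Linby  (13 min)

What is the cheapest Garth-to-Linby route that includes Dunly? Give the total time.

Best Garth to Dunly: Garth–Dunly costing 10
Shortest Dunly→Linby: Dunly–Marden–Quorn–Linby = 44
Total via Dunly: 10 + 44 = 54 min.

54 min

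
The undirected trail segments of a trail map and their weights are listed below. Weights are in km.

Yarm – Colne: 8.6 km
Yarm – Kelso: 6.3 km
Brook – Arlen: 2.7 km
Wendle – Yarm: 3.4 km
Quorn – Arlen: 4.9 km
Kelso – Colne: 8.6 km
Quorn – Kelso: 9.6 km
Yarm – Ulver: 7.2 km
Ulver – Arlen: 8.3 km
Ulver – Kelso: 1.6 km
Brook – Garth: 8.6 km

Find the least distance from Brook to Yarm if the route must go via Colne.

Best Brook to Colne: Brook–Arlen–Ulver–Kelso–Colne costing 21.2
Shortest Colne→Yarm: Colne–Yarm = 8.6
Total via Colne: 21.2 + 8.6 = 29.8 km.

29.8 km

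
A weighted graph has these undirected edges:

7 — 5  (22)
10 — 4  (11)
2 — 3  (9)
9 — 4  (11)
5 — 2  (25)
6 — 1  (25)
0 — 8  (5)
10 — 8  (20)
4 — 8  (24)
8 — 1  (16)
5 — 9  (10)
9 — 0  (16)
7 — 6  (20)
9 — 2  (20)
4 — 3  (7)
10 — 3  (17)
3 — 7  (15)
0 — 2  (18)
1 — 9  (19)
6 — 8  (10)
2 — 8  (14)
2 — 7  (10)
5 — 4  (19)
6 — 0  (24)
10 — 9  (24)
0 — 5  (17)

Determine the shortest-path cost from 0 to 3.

27

Candidate routes:
0 - 2 - 3: 18+9 = 27
0 - 8 - 2 - 3: 5+14+9 = 28
Cheapest is 0 - 2 - 3 at 27.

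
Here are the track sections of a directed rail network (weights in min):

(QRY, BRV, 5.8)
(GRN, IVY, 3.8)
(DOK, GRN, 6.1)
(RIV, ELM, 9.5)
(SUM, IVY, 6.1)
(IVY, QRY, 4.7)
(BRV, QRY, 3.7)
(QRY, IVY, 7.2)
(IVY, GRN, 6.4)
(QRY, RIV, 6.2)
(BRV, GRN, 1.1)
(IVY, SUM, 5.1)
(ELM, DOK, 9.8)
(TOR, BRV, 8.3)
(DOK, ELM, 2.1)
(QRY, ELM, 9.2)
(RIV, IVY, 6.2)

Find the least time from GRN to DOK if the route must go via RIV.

34 min

Best GRN to RIV: GRN–IVY–QRY–RIV costing 14.7
Shortest RIV→DOK: RIV–ELM–DOK = 19.3
Total via RIV: 14.7 + 19.3 = 34 min.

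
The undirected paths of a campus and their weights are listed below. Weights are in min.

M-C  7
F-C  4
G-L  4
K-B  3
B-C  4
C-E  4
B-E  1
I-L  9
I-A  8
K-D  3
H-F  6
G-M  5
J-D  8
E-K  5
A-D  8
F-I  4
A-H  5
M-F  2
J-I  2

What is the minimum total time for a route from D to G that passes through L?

23 min

Best D to L: D–J–I–L costing 19
Best L to G: L–G costing 4
Total via L: 19 + 4 = 23 min.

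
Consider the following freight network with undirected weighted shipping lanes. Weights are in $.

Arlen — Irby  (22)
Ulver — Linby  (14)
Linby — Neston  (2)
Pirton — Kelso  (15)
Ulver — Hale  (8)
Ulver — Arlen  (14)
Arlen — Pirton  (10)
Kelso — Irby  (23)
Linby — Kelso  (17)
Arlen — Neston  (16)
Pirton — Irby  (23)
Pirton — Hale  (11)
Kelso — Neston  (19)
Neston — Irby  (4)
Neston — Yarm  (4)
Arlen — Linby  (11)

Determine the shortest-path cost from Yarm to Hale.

Enumerating some paths:
Yarm - Neston - Linby - Arlen - Pirton - Hale: 4+2+11+10+11 = 38
Yarm - Neston - Linby - Ulver - Hale: 4+2+14+8 = 28
Yarm - Neston - Linby - Arlen - Ulver - Hale: 4+2+11+14+8 = 39
Cheapest is Yarm - Neston - Linby - Ulver - Hale at $28.

$28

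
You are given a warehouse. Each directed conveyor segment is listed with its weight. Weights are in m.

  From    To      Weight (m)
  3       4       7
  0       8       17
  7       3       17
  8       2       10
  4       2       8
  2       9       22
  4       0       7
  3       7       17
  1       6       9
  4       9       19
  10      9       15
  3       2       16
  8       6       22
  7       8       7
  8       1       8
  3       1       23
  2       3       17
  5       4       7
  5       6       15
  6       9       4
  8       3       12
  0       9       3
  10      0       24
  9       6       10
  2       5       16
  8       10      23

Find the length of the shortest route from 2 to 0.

30 m

Running Dijkstra from 2:
2: 0
5: 16  (via 2)
3: 17  (via 2)
9: 22  (via 2)
4: 23  (via 5)
0: 30  (via 4)
Shortest route: 2 → 5 → 4 → 0 = 30 m.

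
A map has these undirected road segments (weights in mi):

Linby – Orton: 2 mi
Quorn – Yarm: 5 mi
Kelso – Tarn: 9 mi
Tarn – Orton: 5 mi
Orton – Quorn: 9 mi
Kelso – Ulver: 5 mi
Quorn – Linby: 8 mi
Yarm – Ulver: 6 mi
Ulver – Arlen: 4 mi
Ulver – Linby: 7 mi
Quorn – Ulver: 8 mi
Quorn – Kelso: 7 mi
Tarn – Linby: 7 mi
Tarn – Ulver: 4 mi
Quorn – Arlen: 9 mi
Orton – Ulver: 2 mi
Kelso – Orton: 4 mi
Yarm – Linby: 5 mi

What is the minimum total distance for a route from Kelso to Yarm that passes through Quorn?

Best Kelso to Quorn: Kelso–Quorn costing 7
Shortest Quorn→Yarm: Quorn–Yarm = 5
Total via Quorn: 7 + 5 = 12 mi.

12 mi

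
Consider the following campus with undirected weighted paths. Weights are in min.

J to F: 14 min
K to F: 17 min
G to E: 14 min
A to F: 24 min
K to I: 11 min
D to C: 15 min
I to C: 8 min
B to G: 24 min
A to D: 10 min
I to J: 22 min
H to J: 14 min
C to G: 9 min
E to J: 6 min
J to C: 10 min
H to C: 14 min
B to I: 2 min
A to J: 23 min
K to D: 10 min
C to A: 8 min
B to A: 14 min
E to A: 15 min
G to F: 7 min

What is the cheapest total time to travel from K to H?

33 min

Candidate routes:
K - D - C - H: 10+15+14 = 39
K - I - C - H: 11+8+14 = 33
Cheapest is K - I - C - H at 33 min.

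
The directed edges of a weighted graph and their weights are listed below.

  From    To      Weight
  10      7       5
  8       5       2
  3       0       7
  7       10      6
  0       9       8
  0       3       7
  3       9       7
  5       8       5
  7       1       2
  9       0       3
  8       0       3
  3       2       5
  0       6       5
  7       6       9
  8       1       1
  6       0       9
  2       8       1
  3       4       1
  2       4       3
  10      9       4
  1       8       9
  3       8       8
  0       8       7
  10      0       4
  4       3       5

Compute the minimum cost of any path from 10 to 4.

Shortest distances from 10:
10: 0
0: 4  (via 10)
9: 4  (via 10)
7: 5  (via 10)
1: 7  (via 7)
6: 9  (via 0)
3: 11  (via 0)
8: 11  (via 0)
4: 12  (via 3)
Shortest route: 10 → 0 → 3 → 4 = 12.

12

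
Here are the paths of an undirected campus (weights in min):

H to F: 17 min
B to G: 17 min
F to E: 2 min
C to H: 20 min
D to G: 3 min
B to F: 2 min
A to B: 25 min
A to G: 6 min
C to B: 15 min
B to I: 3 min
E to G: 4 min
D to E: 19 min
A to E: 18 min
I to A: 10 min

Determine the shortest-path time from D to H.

26 min

Compare a few routes:
D–E–F–H: 19+2+17 = 38
D–G–E–F–H: 3+4+2+17 = 26
D–G–B–F–H: 3+17+2+17 = 39
D–G–A–I–B–F–H: 3+6+10+3+2+17 = 41
The minimum is 26 min via D–G–E–F–H.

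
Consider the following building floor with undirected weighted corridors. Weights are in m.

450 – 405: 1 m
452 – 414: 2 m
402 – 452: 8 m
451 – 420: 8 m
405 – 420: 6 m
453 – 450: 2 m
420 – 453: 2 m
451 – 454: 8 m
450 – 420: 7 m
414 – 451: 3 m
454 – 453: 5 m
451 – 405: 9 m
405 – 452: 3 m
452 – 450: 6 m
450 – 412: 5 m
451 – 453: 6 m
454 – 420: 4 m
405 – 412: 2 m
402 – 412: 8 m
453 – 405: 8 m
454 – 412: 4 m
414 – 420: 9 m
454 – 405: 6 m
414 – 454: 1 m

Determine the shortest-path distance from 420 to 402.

Settle nodes by increasing distance from 420:
420: 0
453: 2  (via 420)
450: 4  (via 453)
454: 4  (via 420)
414: 5  (via 454)
405: 5  (via 450)
412: 7  (via 405)
452: 7  (via 414)
451: 8  (via 420)
402: 15  (via 412)
Shortest route: 420 → 453 → 450 → 405 → 412 → 402 = 15 m.

15 m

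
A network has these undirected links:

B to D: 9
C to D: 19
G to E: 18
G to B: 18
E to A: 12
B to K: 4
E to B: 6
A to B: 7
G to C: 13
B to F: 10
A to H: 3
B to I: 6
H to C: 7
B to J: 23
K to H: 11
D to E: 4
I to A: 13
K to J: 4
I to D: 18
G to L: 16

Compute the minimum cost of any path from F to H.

20

Compare a few routes:
F–B–K–H: 10+4+11 = 25
F–B–A–H: 10+7+3 = 20
F–B–E–A–H: 10+6+12+3 = 31
Cheapest is F–B–A–H at 20.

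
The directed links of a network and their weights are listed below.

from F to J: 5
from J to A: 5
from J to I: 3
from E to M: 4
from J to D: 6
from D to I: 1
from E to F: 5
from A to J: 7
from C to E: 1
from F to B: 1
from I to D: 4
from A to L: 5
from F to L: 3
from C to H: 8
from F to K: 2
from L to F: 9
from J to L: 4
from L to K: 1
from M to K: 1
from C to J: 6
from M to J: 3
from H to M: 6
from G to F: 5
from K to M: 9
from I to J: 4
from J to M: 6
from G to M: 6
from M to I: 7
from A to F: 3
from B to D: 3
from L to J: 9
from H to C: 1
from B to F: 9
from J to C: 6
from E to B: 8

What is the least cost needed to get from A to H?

Enumerating some paths:
A - F - B - D - I - J - C - H: 3+1+3+1+4+6+8 = 26
A - J - C - H: 7+6+8 = 21
A - F - J - C - H: 3+5+6+8 = 22
A - L - J - C - H: 5+9+6+8 = 28
The minimum is 21 via A - J - C - H.

21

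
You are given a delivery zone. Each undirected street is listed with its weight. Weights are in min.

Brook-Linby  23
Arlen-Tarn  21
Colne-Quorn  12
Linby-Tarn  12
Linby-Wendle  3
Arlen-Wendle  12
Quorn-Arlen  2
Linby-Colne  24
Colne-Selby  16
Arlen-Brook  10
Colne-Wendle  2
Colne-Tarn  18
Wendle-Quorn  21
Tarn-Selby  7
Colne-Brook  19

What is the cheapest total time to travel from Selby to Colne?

Shortest distances from Selby:
Selby: 0
Tarn: 7  (via Selby)
Colne: 16  (via Selby)
Shortest route: Selby–Colne = 16 min.

16 min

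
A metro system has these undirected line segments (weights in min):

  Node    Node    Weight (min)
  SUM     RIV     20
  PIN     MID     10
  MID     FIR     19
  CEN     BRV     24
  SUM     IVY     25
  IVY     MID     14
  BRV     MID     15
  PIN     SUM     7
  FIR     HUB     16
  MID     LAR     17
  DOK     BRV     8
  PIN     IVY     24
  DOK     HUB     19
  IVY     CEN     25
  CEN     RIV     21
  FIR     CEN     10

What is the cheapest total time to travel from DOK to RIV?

Settle nodes by increasing distance from DOK:
DOK: 0
BRV: 8  (via DOK)
HUB: 19  (via DOK)
MID: 23  (via BRV)
CEN: 32  (via BRV)
PIN: 33  (via MID)
FIR: 35  (via HUB)
IVY: 37  (via MID)
SUM: 40  (via PIN)
LAR: 40  (via MID)
RIV: 53  (via CEN)
Shortest route: DOK → BRV → CEN → RIV = 53 min.

53 min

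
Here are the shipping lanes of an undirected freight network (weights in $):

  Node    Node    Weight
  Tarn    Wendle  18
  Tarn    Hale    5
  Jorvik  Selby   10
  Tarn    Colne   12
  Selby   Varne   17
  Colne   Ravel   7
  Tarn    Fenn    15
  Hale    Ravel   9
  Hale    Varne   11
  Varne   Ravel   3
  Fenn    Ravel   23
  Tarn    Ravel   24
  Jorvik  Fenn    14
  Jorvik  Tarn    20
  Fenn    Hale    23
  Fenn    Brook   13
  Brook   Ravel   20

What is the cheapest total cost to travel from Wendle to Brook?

$46

Settle nodes by increasing distance from Wendle:
Wendle: 0
Tarn: 18  (via Wendle)
Hale: 23  (via Tarn)
Colne: 30  (via Tarn)
Ravel: 32  (via Hale)
Fenn: 33  (via Tarn)
Varne: 34  (via Hale)
Jorvik: 38  (via Tarn)
Brook: 46  (via Fenn)
Shortest route: Wendle–Tarn–Fenn–Brook = $46.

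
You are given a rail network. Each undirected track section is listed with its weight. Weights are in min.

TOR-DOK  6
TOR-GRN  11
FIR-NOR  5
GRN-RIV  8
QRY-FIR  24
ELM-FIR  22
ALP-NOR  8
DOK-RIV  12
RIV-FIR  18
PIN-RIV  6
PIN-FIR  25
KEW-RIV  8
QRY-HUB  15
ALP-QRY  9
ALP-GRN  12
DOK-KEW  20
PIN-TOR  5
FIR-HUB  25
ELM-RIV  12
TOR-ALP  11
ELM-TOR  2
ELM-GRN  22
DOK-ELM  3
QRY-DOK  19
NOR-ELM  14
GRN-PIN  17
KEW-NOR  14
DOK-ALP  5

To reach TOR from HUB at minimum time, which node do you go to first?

Compare a few routes:
HUB–QRY–ALP–TOR: 15+9+11 = 35
HUB–QRY–ALP–DOK–ELM–TOR: 15+9+5+3+2 = 34
The minimum is 34 min via HUB–QRY–ALP–DOK–ELM–TOR.
So from HUB the first move is to QRY.

QRY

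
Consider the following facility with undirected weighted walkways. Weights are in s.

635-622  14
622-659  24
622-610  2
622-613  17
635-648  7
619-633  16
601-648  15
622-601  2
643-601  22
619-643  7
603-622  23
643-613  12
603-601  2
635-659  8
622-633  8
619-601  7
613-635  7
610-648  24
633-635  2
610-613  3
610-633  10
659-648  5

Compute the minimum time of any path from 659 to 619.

Enumerating some paths:
659 - 648 - 601 - 619: 5+15+7 = 27
659 - 635 - 613 - 610 - 622 - 601 - 619: 8+7+3+2+2+7 = 29
659 - 635 - 633 - 619: 8+2+16 = 26
659 - 635 - 633 - 622 - 601 - 619: 8+2+8+2+7 = 27
Cheapest is 659 - 635 - 633 - 619 at 26 s.

26 s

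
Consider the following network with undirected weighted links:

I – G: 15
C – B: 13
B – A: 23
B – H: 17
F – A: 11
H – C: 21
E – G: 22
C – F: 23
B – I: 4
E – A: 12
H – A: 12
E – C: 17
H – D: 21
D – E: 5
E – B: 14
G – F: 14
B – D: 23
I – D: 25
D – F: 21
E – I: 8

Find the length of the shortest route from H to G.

Compare a few routes:
H → A → F → G: 12+11+14 = 37
H → B → I → G: 17+4+15 = 36
The minimum is 36 via H → B → I → G.

36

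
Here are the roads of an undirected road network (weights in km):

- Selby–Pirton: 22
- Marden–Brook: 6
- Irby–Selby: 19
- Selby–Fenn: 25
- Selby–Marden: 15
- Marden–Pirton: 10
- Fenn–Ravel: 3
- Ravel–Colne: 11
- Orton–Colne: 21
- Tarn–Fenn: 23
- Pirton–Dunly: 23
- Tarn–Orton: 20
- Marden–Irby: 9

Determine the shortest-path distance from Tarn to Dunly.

Compare a few routes:
Tarn–Orton–Colne–Ravel–Fenn–Selby–Pirton–Dunly: 20+21+11+3+25+22+23 = 125
Tarn–Fenn–Selby–Pirton–Dunly: 23+25+22+23 = 93
Tarn–Fenn–Selby–Marden–Pirton–Dunly: 23+25+15+10+23 = 96
Tarn–Fenn–Selby–Irby–Marden–Pirton–Dunly: 23+25+19+9+10+23 = 109
The minimum is 93 km via Tarn–Fenn–Selby–Pirton–Dunly.

93 km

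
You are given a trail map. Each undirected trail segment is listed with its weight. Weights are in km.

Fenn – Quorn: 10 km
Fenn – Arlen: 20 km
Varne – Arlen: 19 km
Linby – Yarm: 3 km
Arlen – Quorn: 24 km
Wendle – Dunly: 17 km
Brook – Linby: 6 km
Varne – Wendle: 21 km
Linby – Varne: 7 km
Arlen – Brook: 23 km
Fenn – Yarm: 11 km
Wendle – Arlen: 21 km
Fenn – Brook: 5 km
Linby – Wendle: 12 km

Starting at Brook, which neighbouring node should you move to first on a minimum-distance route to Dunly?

Enumerating some paths:
Brook–Linby–Varne–Wendle–Dunly: 6+7+21+17 = 51
Brook–Fenn–Yarm–Linby–Wendle–Dunly: 5+11+3+12+17 = 48
Brook–Linby–Wendle–Dunly: 6+12+17 = 35
The minimum is 35 km via Brook–Linby–Wendle–Dunly.
So from Brook the first move is to Linby.

Linby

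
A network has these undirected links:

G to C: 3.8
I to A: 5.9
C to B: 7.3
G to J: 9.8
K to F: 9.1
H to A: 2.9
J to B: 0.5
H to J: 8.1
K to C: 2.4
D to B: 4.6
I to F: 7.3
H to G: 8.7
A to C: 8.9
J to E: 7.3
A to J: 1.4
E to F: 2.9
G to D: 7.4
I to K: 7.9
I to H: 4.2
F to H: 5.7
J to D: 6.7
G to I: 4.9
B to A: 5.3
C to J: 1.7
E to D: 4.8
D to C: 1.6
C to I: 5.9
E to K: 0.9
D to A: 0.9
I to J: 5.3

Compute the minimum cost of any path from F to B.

8.4

Enumerating some paths:
F → E → D → A → J → B: 2.9+4.8+0.9+1.4+0.5 = 10.5
F → H → A → J → B: 5.7+2.9+1.4+0.5 = 10.5
F → E → K → C → J → B: 2.9+0.9+2.4+1.7+0.5 = 8.4
The minimum is 8.4 via F → E → K → C → J → B.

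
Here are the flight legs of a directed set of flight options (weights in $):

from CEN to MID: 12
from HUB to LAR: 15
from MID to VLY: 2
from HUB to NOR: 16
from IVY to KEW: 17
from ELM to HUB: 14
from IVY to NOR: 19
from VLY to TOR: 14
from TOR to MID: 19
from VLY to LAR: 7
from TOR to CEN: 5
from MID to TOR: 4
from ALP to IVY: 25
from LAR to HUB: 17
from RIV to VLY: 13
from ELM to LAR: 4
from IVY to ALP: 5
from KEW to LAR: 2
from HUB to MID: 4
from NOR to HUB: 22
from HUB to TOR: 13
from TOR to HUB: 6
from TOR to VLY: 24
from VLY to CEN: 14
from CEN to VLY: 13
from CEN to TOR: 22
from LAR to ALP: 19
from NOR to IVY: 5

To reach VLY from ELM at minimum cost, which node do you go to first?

HUB

Enumerating some paths:
ELM–LAR–HUB–MID–VLY: 4+17+4+2 = 27
ELM–HUB–MID–VLY: 14+4+2 = 20
ELM–HUB–MID–TOR–CEN–VLY: 14+4+4+5+13 = 40
ELM–HUB–TOR–CEN–VLY: 14+13+5+13 = 45
The minimum is $20 via ELM–HUB–MID–VLY.
So from ELM the first move is to HUB.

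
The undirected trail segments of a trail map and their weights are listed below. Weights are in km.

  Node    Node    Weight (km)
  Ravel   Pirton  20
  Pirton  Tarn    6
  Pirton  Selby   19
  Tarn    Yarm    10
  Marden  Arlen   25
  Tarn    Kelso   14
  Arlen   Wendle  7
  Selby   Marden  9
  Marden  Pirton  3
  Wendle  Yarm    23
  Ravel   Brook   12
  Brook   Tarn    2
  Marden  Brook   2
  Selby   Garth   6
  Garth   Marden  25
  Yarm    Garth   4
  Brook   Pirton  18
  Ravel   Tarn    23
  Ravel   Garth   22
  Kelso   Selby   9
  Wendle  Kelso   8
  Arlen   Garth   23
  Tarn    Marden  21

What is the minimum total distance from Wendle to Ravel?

Enumerating some paths:
Wendle → Kelso → Tarn → Brook → Ravel: 8+14+2+12 = 36
Wendle → Kelso → Selby → Marden → Brook → Ravel: 8+9+9+2+12 = 40
Wendle → Kelso → Selby → Garth → Ravel: 8+9+6+22 = 45
The minimum is 36 km via Wendle → Kelso → Tarn → Brook → Ravel.

36 km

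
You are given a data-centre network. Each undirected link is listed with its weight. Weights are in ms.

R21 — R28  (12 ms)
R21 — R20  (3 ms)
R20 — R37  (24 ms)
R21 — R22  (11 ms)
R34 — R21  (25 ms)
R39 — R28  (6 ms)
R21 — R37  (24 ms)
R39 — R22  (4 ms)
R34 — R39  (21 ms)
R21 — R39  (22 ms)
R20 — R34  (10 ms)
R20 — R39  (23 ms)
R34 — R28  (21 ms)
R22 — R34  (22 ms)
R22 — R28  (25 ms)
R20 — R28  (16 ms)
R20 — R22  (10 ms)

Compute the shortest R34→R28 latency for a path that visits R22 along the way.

30 ms

Shortest R34→R22: R34 → R20 → R22 = 20
Best R22 to R28: R22 → R39 → R28 costing 10
Total via R22: 20 + 10 = 30 ms.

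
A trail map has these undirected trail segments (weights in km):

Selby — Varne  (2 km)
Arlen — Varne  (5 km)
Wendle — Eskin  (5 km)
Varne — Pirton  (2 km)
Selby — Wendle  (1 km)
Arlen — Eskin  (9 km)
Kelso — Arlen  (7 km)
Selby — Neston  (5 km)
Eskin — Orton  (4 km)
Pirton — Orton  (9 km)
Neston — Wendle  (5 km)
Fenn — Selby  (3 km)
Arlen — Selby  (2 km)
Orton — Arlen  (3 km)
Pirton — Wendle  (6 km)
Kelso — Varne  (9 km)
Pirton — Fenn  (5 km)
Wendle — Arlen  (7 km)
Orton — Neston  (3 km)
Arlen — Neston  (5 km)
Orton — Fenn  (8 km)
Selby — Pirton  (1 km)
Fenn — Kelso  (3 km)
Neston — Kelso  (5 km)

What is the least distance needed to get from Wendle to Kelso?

7 km

Shortest distances from Wendle:
Wendle: 0
Selby: 1  (via Wendle)
Pirton: 2  (via Selby)
Arlen: 3  (via Selby)
Varne: 3  (via Selby)
Fenn: 4  (via Selby)
Eskin: 5  (via Wendle)
Neston: 5  (via Wendle)
Orton: 6  (via Arlen)
Kelso: 7  (via Fenn)
Shortest route: Wendle → Selby → Fenn → Kelso = 7 km.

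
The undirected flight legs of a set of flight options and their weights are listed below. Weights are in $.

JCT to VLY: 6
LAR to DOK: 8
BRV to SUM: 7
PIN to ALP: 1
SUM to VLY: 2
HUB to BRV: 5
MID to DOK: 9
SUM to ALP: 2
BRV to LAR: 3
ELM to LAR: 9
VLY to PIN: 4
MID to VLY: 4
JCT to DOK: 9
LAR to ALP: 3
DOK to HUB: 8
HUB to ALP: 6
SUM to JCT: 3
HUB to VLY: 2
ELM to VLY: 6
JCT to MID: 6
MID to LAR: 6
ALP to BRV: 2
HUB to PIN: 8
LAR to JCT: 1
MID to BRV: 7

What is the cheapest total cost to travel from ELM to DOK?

$16

Settle nodes by increasing distance from ELM:
ELM: 0
VLY: 6  (via ELM)
SUM: 8  (via VLY)
HUB: 8  (via VLY)
LAR: 9  (via ELM)
JCT: 10  (via LAR)
MID: 10  (via VLY)
PIN: 10  (via VLY)
ALP: 10  (via SUM)
BRV: 12  (via LAR)
DOK: 16  (via HUB)
Shortest route: ELM → VLY → HUB → DOK = $16.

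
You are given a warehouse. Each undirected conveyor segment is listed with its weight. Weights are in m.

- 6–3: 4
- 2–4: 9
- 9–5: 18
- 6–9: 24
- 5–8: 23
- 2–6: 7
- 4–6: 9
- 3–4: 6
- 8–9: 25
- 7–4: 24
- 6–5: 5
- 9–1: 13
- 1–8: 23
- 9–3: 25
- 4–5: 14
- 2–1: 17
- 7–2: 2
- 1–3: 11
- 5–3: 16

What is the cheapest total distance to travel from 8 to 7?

Settle nodes by increasing distance from 8:
8: 0
1: 23  (via 8)
5: 23  (via 8)
9: 25  (via 8)
6: 28  (via 5)
3: 32  (via 6)
2: 35  (via 6)
4: 37  (via 5)
7: 37  (via 2)
Shortest route: 8 → 5 → 6 → 2 → 7 = 37 m.

37 m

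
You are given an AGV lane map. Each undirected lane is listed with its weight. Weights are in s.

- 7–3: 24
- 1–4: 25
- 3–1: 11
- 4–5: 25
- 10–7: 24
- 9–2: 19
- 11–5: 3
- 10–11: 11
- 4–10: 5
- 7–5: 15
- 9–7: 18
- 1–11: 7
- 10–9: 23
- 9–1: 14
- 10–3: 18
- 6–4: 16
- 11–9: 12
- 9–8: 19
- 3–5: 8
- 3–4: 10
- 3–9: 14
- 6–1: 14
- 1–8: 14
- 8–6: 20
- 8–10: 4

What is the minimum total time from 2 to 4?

43 s

Enumerating some paths:
2 → 9 → 8 → 10 → 4: 19+19+4+5 = 47
2 → 9 → 3 → 4: 19+14+10 = 43
The minimum is 43 s via 2 → 9 → 3 → 4.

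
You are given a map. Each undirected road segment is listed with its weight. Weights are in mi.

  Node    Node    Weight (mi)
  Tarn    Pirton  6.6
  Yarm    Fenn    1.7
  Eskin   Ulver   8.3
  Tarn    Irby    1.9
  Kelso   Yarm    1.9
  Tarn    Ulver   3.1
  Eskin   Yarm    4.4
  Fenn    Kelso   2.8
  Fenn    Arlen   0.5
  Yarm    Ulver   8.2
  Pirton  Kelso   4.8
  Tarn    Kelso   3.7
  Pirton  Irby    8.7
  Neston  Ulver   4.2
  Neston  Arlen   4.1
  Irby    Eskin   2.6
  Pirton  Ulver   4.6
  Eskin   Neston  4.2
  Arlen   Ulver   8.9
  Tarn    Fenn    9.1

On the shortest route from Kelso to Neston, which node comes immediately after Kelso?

Candidate routes:
Kelso–Yarm–Fenn–Arlen–Neston: 1.9+1.7+0.5+4.1 = 8.2
Kelso–Fenn–Arlen–Neston: 2.8+0.5+4.1 = 7.4
The minimum is 7.4 mi via Kelso–Fenn–Arlen–Neston.
So from Kelso the first move is to Fenn.

Fenn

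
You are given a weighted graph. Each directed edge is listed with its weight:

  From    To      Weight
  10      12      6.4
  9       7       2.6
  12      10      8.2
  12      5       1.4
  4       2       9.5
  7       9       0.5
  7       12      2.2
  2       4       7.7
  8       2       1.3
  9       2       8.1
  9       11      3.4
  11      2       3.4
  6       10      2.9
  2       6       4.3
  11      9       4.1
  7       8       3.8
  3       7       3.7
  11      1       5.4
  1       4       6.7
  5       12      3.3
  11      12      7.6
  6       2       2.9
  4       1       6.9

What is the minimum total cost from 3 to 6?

Settle nodes by increasing distance from 3:
3: 0
7: 3.7  (via 3)
9: 4.2  (via 7)
12: 5.9  (via 7)
5: 7.3  (via 12)
8: 7.5  (via 7)
11: 7.6  (via 9)
2: 8.8  (via 8)
1: 13  (via 11)
6: 13.1  (via 2)
Shortest route: 3 → 7 → 8 → 2 → 6 = 13.1.

13.1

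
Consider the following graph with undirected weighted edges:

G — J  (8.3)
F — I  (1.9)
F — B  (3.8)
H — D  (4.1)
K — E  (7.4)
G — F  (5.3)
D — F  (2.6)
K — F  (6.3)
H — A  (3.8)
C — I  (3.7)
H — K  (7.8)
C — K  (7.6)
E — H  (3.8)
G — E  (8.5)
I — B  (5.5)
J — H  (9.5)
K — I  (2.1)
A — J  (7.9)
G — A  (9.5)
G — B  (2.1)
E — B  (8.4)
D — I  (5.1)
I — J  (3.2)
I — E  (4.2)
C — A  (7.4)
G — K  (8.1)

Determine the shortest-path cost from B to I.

Shortest distances from B:
B: 0
G: 2.1  (via B)
F: 3.8  (via B)
I: 5.5  (via B)
Shortest route: B–I = 5.5.

5.5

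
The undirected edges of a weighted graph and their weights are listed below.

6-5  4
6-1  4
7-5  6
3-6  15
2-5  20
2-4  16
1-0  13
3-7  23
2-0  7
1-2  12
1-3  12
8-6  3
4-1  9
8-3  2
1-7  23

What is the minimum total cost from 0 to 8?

20

Enumerating some paths:
0 - 1 - 6 - 8: 13+4+3 = 20
0 - 2 - 1 - 6 - 8: 7+12+4+3 = 26
Cheapest is 0 - 1 - 6 - 8 at 20.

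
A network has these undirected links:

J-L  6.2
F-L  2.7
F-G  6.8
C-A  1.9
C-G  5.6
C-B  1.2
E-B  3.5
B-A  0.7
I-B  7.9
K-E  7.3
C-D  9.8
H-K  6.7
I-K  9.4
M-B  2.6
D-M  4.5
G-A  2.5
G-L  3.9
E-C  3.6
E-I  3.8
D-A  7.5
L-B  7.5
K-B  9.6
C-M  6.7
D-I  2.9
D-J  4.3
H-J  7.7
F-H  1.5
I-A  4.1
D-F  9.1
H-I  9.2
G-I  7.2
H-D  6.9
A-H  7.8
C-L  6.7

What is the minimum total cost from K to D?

Enumerating some paths:
K → B → M → D: 9.6+2.6+4.5 = 16.7
K → I → D: 9.4+2.9 = 12.3
K → H → D: 6.7+6.9 = 13.6
K → E → I → D: 7.3+3.8+2.9 = 14
The minimum is 12.3 via K → I → D.

12.3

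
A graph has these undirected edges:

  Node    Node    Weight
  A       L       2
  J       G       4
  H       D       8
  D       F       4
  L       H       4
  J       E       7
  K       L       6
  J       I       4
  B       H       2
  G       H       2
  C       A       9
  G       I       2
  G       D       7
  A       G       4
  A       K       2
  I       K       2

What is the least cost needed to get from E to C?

24

Running Dijkstra from E:
E: 0
J: 7  (via E)
G: 11  (via J)
I: 11  (via J)
H: 13  (via G)
K: 13  (via I)
A: 15  (via G)
B: 15  (via H)
L: 17  (via H)
D: 18  (via G)
F: 22  (via D)
C: 24  (via A)
Shortest route: E → J → G → A → C = 24.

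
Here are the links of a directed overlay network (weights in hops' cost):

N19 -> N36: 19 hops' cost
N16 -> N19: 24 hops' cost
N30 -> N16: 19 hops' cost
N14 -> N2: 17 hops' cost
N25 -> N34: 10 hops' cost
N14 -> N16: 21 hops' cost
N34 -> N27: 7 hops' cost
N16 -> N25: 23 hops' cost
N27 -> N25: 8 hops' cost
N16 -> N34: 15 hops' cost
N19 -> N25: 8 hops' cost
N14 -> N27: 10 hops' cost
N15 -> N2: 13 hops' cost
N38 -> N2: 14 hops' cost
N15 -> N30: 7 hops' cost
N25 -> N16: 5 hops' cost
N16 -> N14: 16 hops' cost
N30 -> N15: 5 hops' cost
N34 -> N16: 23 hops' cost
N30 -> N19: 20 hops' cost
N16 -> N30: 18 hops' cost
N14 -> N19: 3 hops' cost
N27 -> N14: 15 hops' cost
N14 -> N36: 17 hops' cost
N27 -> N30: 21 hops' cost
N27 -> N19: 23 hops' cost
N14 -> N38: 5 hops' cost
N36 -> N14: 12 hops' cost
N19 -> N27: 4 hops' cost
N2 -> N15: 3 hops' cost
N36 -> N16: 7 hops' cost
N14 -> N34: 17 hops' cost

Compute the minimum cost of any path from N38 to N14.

Shortest distances from N38:
N38: 0
N2: 14  (via N38)
N15: 17  (via N2)
N30: 24  (via N15)
N16: 43  (via N30)
N19: 44  (via N30)
N27: 48  (via N19)
N25: 52  (via N19)
N34: 58  (via N16)
N14: 59  (via N16)
Shortest route: N38 → N2 → N15 → N30 → N16 → N14 = 59 hops' cost.

59 hops' cost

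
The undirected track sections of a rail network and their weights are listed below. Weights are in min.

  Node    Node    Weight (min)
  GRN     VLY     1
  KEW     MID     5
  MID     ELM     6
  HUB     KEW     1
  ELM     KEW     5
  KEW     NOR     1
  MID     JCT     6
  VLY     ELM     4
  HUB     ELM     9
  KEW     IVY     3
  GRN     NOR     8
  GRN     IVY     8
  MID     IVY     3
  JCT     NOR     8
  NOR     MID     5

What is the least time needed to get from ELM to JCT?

Compare a few routes:
ELM → MID → JCT: 6+6 = 12
ELM → KEW → NOR → JCT: 5+1+8 = 14
ELM → KEW → MID → JCT: 5+5+6 = 16
ELM → KEW → NOR → MID → JCT: 5+1+5+6 = 17
The minimum is 12 min via ELM → MID → JCT.

12 min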